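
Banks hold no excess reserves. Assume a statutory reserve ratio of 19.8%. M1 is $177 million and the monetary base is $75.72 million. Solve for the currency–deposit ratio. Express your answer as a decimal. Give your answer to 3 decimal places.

0.402

Using m = M/MB = 177/75.72 ≈ 2.337559. From m = (1 + c)/(c + rr + e), rearranging gives 1 + c = m·(c + rr + e), so c·(1 − m) = m·(rr + e) − 1.
Hence c = [m·(rr + e) − 1]/(1 − m) = [2.337559 × (0.198 + 0) − 1] / (1 − 2.337559) ≈ 0.401600.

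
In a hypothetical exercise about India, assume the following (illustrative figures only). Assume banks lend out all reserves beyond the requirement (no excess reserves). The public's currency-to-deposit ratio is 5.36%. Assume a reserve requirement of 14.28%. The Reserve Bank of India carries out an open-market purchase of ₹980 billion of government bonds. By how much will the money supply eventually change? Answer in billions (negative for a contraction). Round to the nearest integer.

The money multiplier is m = (1 + c) / (rr + c) = (1 + 0.0536) / (0.1428 + 0.0536) ≈ 5.3646.
The purchase adds 980 billion of base, so ΔM = m × ΔMB = 5.3646 × (+980) = 5257.308 billion.

₹5257 billion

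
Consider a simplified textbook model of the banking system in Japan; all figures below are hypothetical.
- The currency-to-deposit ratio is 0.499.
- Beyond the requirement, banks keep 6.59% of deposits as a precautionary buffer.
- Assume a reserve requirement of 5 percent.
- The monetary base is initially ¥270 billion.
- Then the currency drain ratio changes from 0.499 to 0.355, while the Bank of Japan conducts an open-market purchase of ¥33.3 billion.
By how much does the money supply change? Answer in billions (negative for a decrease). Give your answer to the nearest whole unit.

¥215 billion

Before: m₁ = (1 + 0.499) / (0.05 + 0.0659 + 0.499) ≈ 2.4378, MB₁ = 270, so M₁ = 2.4378 × 270 = 658.206 billion.
After: m₂ = (1 + 0.355) / (0.05 + 0.0659 + 0.355) ≈ 2.8775, MB₂ = 270 + 33.3 = 303.3, so M₂ = 2.8775 × 303.3 ≈ 872.7458 billion.
ΔM = M₂ − M₁ = 872.7458 − 658.206 = 214.5398 billion.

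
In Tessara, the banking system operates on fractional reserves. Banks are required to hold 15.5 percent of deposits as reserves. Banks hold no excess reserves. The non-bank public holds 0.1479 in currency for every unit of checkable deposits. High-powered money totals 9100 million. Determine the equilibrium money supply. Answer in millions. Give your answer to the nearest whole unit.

34486 million

The money multiplier is m = (1 + c) / (rr + c) = (1 + 0.1479) / (0.155 + 0.1479) ≈ 3.78970.
So M = m × MB = 3.78970 × 9100 = 34486.27 million.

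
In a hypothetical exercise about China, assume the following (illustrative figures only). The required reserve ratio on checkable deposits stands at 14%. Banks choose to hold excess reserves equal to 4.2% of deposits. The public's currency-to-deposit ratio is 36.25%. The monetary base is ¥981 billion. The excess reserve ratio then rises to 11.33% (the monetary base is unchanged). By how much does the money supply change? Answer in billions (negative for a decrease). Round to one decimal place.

-284.2 billion

Initially m₁ = (1 + 0.3625) / (0.14 + 0.042 + 0.3625) ≈ 2.50230, so M₁ = 2.50230 × 981 = 2454.7563 billion.
After the change m₂ = (1 + 0.3625) / (0.14 + 0.1133 + 0.3625) ≈ 2.21257, so M₂ = 2.21257 × 981 ≈ 2170.5312 billion.
ΔM = M₂ − M₁ = 2170.5312 − 2454.7563 = -284.2251 billion.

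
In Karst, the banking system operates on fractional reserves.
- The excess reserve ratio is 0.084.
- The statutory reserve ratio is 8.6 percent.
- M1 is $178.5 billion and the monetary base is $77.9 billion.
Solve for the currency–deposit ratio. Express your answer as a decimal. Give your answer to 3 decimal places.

0.473

Using m = M/MB = 178.5/77.9 ≈ 2.291399. From m = (1 + c)/(c + rr + e), rearranging gives 1 + c = m·(c + rr + e), so c·(1 − m) = m·(rr + e) − 1.
Hence c = [m·(rr + e) − 1]/(1 − m) = [2.291399 × (0.086 + 0.084) − 1] / (1 − 2.291399) ≈ 0.472714.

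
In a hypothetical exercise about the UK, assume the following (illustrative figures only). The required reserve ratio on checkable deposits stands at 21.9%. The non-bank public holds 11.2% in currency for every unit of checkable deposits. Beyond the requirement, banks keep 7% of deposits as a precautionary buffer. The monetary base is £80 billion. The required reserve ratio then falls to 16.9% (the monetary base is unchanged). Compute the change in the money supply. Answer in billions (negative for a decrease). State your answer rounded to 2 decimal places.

Initially m₁ = (1 + 0.112) / (0.219 + 0.07 + 0.112) ≈ 2.77307, so M₁ = 2.77307 × 80 = 221.8456 billion.
After the change m₂ = (1 + 0.112) / (0.169 + 0.07 + 0.112) ≈ 3.16809, so M₂ = 3.16809 × 80 = 253.4472 billion.
ΔM = M₂ − M₁ = 253.4472 − 221.8456 = 31.6016 billion.

£31.60 billion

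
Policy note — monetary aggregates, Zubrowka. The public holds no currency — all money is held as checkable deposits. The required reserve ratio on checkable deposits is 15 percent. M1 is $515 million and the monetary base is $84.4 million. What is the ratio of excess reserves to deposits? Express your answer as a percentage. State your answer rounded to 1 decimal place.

Using m = M/MB = 515/84.4 ≈ 6.101896. Since m = (1 + c)/(c + rr + e), the denominator satisfies c + rr + e = (1 + c)/m = (1 + 0) / 6.101896 ≈ 0.163883.
With c = 0 and rr = 0.15, the ratio of excess reserves to deposits is 0.163883 − 0 − 0.15 = 0.013883.

1.4%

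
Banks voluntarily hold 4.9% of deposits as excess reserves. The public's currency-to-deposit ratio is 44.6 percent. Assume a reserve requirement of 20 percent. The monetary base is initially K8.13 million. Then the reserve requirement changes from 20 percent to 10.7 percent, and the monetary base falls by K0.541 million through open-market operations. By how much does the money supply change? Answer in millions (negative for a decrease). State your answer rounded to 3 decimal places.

Before: m₁ = (1 + 0.446) / (0.2 + 0.049 + 0.446) ≈ 2.08058, MB₁ = 8.13, so M₁ = 2.08058 × 8.13 ≈ 16.9151 million.
After: m₂ = (1 + 0.446) / (0.107 + 0.049 + 0.446) ≈ 2.40199, MB₂ = 8.13 − 0.541 = 7.589, so M₂ = 2.40199 × 7.589 ≈ 18.2287 million.
ΔM = M₂ − M₁ = 18.2287 − 16.9151 = 1.3136 million.

K1.314 million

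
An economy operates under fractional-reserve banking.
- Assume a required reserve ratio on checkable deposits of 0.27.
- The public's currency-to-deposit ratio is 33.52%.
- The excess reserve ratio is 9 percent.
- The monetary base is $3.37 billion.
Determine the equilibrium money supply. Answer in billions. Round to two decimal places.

$6.47 billion

The money multiplier is m = (1 + c) / (rr + e + c) = (1 + 0.3352) / (0.27 + 0.09 + 0.3352) ≈ 1.9206.
So M = m × MB = 1.9206 × 3.37 ≈ 6.4724 billion.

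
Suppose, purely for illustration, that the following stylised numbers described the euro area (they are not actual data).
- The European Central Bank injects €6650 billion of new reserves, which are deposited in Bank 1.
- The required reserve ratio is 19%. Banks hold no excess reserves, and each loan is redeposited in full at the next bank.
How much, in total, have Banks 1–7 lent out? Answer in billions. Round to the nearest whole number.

€21864 billion

Bank i lends (1 − rr)^i of the original deposit: Bank 1 lends 6650·0.8100 = 5386.5000, Bank 2 lends 6650·0.8100² = 4363.0650, and so on.
Summing a geometric series: total = 6650·[0.8100·(1 − 0.8100^7) / (1 − 0.8100)] ≈ 21864.4293 billion.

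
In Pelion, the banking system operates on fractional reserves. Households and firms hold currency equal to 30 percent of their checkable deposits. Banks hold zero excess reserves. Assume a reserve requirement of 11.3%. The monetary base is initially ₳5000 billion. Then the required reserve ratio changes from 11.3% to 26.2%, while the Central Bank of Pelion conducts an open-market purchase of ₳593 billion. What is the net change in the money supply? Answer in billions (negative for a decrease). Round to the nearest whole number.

-2801 billion

Before: m₁ = (1 + 0.3) / (0.113 + 0.3) ≈ 3.14770, MB₁ = 5000, so M₁ = 3.14770 × 5000 = 15738.5 billion.
After: m₂ = (1 + 0.3) / (0.262 + 0.3) ≈ 2.31317, MB₂ = 5000 + 593 = 5593, so M₂ = 2.31317 × 5593 ≈ 12937.5598 billion.
ΔM = M₂ − M₁ = 12937.5598 − 15738.5 = -2800.9402 billion.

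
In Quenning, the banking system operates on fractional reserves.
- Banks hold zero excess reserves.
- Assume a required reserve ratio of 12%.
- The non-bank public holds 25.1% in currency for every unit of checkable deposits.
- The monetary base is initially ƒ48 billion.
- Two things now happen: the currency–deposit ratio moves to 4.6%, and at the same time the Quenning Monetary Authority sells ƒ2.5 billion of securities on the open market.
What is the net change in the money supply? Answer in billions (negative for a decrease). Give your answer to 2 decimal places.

Before: m₁ = (1 + 0.251) / (0.12 + 0.251) ≈ 3.37197, MB₁ = 48, so M₁ = 3.37197 × 48 ≈ 161.8546 billion.
After: m₂ = (1 + 0.046) / (0.12 + 0.046) ≈ 6.30120, MB₂ = 48 − 2.5 = 45.5, so M₂ = 6.30120 × 45.5 = 286.7046 billion.
ΔM = M₂ − M₁ = 286.7046 − 161.8546 = 124.85 billion.

ƒ124.85 billion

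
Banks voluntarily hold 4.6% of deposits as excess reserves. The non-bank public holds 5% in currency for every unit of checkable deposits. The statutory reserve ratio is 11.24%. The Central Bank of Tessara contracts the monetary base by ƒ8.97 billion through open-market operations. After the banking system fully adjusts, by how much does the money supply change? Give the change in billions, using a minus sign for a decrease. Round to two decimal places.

The money multiplier is m = (1 + c) / (rr + e + c) = (1 + 0.05) / (0.1124 + 0.046 + 0.05) ≈ 5.0384.
The sale removes 8.97 billion of base, so ΔM = m × ΔMB = 5.0384 × (−8.97) ≈ -45.1944 billion.

-45.19 billion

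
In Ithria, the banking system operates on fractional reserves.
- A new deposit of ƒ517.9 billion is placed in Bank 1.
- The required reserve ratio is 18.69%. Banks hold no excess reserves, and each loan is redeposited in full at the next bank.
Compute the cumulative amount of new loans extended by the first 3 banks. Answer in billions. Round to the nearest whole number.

ƒ1042 billion

Bank i lends (1 − rr)^i of the original deposit: Bank 1 lends 517.9·0.8131 ≈ 421.1045, Bank 2 lends 517.9·0.8131² ≈ 342.4001, and so on.
Summing a geometric series: total = 517.9·[0.8131·(1 − 0.8131^3) / (1 − 0.8131)] ≈ 1041.9100 billion.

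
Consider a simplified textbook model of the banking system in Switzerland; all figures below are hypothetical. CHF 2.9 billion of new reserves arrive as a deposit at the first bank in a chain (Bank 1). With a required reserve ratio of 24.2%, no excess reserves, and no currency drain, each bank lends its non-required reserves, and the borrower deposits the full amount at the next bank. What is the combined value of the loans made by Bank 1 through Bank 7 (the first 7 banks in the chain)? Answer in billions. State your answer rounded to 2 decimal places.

Bank i lends (1 − rr)^i of the original deposit: Bank 1 lends 2.9·0.7580 = 2.1982, Bank 2 lends 2.9·0.7580² ≈ 1.6662, and so on.
Summing a geometric series: total = 2.9·[0.7580·(1 − 0.7580^7) / (1 − 0.7580)] ≈ 7.7775 billion.

CHF 7.78 billion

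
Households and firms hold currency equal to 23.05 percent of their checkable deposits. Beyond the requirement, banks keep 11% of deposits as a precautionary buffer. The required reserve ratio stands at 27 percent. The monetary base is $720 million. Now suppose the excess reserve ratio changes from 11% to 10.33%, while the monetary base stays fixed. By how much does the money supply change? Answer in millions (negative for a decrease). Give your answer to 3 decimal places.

Initially m₁ = (1 + 0.2305) / (0.27 + 0.11 + 0.2305) ≈ 2.0155610, so M₁ = 2.0155610 × 720 ≈ 1451.2039 million.
After the change m₂ = (1 + 0.2305) / (0.27 + 0.1033 + 0.2305) ≈ 2.0379265, so M₂ = 2.0379265 × 720 ≈ 1467.3071 million.
ΔM = M₂ − M₁ = 1467.3071 − 1451.2039 = 16.1032 million.

$16.103 million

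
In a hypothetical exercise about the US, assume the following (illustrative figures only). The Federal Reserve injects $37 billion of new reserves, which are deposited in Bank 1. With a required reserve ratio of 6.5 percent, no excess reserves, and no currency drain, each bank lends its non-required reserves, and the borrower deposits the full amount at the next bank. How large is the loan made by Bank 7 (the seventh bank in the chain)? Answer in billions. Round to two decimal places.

Each bank lends a fraction (1 − rr) = 0.9350 of the deposit it receives, so Bank 7 receives 37·0.9350^6 and lends 37·0.9350^7 ≈ 23.1144 billion.

$23.11 billion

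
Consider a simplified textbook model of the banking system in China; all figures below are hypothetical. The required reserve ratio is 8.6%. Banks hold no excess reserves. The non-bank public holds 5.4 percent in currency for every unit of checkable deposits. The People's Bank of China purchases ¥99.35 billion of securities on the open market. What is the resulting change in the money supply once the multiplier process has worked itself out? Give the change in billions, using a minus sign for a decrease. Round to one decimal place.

The money multiplier is m = (1 + c) / (rr + c) = (1 + 0.054) / (0.086 + 0.054) ≈ 7.5286.
The purchase adds 99.35 billion of base, so ΔM = m × ΔMB = 7.5286 × (+99.35) ≈ 747.9664 billion.

¥748.0 billion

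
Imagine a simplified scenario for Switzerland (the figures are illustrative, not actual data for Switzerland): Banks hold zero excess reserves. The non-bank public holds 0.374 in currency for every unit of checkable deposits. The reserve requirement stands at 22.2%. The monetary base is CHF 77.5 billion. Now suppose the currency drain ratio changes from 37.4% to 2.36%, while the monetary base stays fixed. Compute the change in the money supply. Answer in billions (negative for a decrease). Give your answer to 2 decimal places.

Initially m₁ = (1 + 0.374) / (0.222 + 0.374) ≈ 2.30537, so M₁ = 2.30537 × 77.5 ≈ 178.6662 billion.
After the change m₂ = (1 + 0.0236) / (0.222 + 0.0236) ≈ 4.16775, so M₂ = 4.16775 × 77.5 ≈ 323.0006 billion.
ΔM = M₂ − M₁ = 323.0006 − 178.6662 = 144.3344 billion.

CHF 144.33 billion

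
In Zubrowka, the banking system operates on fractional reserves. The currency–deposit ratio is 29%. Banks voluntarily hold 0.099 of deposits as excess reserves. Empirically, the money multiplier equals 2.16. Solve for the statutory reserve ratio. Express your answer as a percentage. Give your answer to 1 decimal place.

Using m = 2.16. Since m = (1 + c)/(c + rr + e), the denominator satisfies c + rr + e = (1 + c)/m = (1 + 0.29) / 2.16 ≈ 0.597222.
With c = 0.29 and e = 0.099, the statutory reserve ratio is 0.597222 − 0.29 − 0.099 = 0.208222.

20.8%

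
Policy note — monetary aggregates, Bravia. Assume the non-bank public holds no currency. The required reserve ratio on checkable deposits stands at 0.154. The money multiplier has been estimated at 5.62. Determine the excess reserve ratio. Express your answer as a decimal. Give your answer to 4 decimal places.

Using m = 5.62. Since m = (1 + c)/(c + rr + e), the denominator satisfies c + rr + e = (1 + c)/m = (1 + 0) / 5.62 ≈ 0.177936.
With c = 0 and rr = 0.154, the excess reserve ratio is 0.177936 − 0 − 0.154 = 0.023936.

0.0239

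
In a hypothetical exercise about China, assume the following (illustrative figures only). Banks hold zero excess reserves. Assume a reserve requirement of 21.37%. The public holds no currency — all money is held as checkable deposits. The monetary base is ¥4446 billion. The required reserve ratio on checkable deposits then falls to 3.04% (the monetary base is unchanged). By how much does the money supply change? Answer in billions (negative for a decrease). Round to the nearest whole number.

¥125445 billion

Initially m₁ = 1 / (0.2137) ≈ 4.67946, so M₁ = 4.67946 × 4446 ≈ 20804.8792 billion.
After the change m₂ = 1 / (0.0304) ≈ 32.89474, so M₂ = 32.89474 × 4446 ≈ 146250.014 billion.
ΔM = M₂ − M₁ = 146250.014 − 20804.8792 = 125445.1348 billion.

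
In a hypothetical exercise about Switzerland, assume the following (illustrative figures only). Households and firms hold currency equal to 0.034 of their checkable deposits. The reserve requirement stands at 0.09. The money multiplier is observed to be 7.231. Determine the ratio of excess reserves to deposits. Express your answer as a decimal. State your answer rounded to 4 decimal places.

Using m = 7.231. Since m = (1 + c)/(c + rr + e), the denominator satisfies c + rr + e = (1 + c)/m = (1 + 0.034) / 7.231 ≈ 0.142995.
With c = 0.034 and rr = 0.09, the ratio of excess reserves to deposits is 0.142995 − 0.034 − 0.09 = 0.018995.

0.0190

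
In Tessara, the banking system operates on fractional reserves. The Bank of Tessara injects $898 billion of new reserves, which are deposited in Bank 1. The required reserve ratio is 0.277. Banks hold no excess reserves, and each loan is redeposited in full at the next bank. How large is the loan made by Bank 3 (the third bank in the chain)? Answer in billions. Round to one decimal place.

$339.4 billion

Each bank lends a fraction (1 − rr) = 0.7230 of the deposit it receives, so Bank 3 receives 898·0.7230^2 and lends 898·0.7230^3 ≈ 339.3839 billion.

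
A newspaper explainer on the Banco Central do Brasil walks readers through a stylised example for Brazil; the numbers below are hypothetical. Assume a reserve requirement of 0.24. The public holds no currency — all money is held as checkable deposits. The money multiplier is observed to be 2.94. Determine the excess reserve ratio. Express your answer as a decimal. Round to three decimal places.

Using m = 2.94. Since m = (1 + c)/(c + rr + e), the denominator satisfies c + rr + e = (1 + c)/m = (1 + 0) / 2.94 ≈ 0.340136.
With c = 0 and rr = 0.24, the excess reserve ratio is 0.340136 − 0 − 0.24 = 0.100136.

0.100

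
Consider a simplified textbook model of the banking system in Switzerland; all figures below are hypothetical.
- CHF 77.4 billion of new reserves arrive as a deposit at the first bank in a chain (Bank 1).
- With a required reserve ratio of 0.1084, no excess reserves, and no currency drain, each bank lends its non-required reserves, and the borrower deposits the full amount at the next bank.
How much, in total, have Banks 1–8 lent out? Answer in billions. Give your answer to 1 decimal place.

CHF 382.4 billion

Bank i lends (1 − rr)^i of the original deposit: Bank 1 lends 77.4·0.8916 ≈ 69.0098, Bank 2 lends 77.4·0.8916² ≈ 61.5292, and so on.
Summing a geometric series: total = 77.4·[0.8916·(1 − 0.8916^8) / (1 − 0.8916)] ≈ 382.3831 billion.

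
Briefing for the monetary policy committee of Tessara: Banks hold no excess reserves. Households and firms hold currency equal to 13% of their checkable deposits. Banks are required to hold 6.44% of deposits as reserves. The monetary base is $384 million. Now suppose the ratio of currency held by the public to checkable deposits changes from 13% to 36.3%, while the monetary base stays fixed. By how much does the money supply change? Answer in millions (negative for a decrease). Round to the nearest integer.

-1008 million

Initially m₁ = (1 + 0.13) / (0.0644 + 0.13) ≈ 5.8128, so M₁ = 5.8128 × 384 = 2232.1152 million.
After the change m₂ = (1 + 0.363) / (0.0644 + 0.363) ≈ 3.1891, so M₂ = 3.1891 × 384 = 1224.6144 million.
ΔM = M₂ − M₁ = 1224.6144 − 2232.1152 = -1007.5008 million.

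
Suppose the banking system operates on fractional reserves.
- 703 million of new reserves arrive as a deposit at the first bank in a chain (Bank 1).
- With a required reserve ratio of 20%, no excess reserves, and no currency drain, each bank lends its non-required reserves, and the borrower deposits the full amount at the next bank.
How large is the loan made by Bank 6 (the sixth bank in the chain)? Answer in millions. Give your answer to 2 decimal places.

Each bank lends a fraction (1 − rr) = 0.8000 of the deposit it receives, so Bank 6 receives 703·0.8000^5 and lends 703·0.8000^6 ≈ 184.2872 million.

184.29 million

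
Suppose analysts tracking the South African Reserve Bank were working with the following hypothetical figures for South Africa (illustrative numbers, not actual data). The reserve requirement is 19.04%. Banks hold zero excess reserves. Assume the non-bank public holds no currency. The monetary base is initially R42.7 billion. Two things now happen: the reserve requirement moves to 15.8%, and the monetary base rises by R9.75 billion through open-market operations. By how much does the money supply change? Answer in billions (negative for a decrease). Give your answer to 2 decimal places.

R107.70 billion

Before: m₁ = 1 / (0.1904) ≈ 5.25210, MB₁ = 42.7, so M₁ = 5.25210 × 42.7 ≈ 224.2647 billion.
After: m₂ = 1 / (0.158) ≈ 6.32911, MB₂ = 42.7 + 9.75 = 52.45, so M₂ = 6.32911 × 52.45 ≈ 331.9618 billion.
ΔM = M₂ − M₁ = 331.9618 − 224.2647 = 107.6971 billion.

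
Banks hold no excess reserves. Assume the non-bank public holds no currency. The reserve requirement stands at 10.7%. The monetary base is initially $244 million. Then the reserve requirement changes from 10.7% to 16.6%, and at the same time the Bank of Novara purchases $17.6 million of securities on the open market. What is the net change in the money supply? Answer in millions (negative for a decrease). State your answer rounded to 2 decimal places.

Before: m₁ = 1 / (0.107) ≈ 9.345794, MB₁ = 244, so M₁ = 9.345794 × 244 ≈ 2280.3737 million.
After: m₂ = 1 / (0.166) ≈ 6.024096, MB₂ = 244 + 17.6 = 261.6, so M₂ = 6.024096 × 261.6 ≈ 1575.9035 million.
ΔM = M₂ − M₁ = 1575.9035 − 2280.3737 = -704.4702 million.

-704.47 million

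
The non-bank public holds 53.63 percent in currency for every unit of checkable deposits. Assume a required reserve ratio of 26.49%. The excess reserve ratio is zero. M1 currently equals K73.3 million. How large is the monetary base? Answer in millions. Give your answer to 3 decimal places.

K38.227 million

The money multiplier is m = (1 + c) / (rr + c) = (1 + 0.5363) / (0.2649 + 0.5363) ≈ 1.917499.
MB = M / m = 73.3 / 1.917499 ≈ 38.2269 million.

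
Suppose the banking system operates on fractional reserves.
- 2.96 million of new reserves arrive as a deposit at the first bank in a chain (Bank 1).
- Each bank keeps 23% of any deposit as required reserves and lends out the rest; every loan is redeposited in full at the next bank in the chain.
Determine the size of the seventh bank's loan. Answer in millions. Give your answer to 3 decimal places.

0.475 million

Each bank lends a fraction (1 − rr) = 0.7700 of the deposit it receives, so Bank 7 receives 2.96·0.7700^6 and lends 2.96·0.7700^7 ≈ 0.4750 million.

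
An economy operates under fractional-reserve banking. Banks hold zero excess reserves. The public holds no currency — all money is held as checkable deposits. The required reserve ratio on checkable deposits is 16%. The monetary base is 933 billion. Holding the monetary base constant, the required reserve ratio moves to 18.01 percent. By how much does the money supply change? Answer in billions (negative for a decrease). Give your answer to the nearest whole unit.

Initially m₁ = 1 / (0.16) = 6.25, so M₁ = 6.25 × 933 = 5831.25 billion.
After the change m₂ = 1 / (0.1801) ≈ 5.5525, so M₂ = 5.5525 × 933 = 5180.4825 billion.
ΔM = M₂ − M₁ = 5180.4825 − 5831.25 = -650.7675 billion.

-651 billion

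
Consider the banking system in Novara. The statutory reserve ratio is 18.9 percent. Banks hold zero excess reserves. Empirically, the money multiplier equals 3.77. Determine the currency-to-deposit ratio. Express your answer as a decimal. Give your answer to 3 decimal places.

Using m = 3.77. From m = (1 + c)/(c + rr + e), rearranging gives 1 + c = m·(c + rr + e), so c·(1 − m) = m·(rr + e) − 1.
Hence c = [m·(rr + e) − 1]/(1 − m) = [3.77 × (0.189 + 0) − 1] / (1 − 3.77) ≈ 0.103780.

0.104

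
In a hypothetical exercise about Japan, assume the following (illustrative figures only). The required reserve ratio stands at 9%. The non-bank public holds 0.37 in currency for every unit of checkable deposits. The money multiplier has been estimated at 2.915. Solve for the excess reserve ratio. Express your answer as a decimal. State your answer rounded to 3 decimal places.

0.010

Using m = 2.915. Since m = (1 + c)/(c + rr + e), the denominator satisfies c + rr + e = (1 + c)/m = (1 + 0.37) / 2.915 ≈ 0.469983.
With c = 0.37 and rr = 0.09, the excess reserve ratio is 0.469983 − 0.37 − 0.09 = 0.009983.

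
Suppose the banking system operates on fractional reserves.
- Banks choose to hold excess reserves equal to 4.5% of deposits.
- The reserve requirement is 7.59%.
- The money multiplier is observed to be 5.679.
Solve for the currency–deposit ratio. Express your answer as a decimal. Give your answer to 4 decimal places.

Using m = 5.679. From m = (1 + c)/(c + rr + e), rearranging gives 1 + c = m·(c + rr + e), so c·(1 − m) = m·(rr + e) − 1.
Hence c = [m·(rr + e) − 1]/(1 − m) = [5.679 × (0.0759 + 0.045) − 1] / (1 − 5.679) ≈ 0.066982.

0.0670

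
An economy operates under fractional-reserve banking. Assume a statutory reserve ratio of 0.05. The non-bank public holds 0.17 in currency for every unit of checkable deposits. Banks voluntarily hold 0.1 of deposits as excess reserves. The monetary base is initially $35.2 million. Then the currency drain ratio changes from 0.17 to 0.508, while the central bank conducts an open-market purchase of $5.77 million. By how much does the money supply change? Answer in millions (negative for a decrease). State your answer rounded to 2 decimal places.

-34.81 million

Before: m₁ = (1 + 0.17) / (0.05 + 0.1 + 0.17) = 3.65625, MB₁ = 35.2, so M₁ = 3.65625 × 35.2 = 128.7 million.
After: m₂ = (1 + 0.508) / (0.05 + 0.1 + 0.508) ≈ 2.29179, MB₂ = 35.2 + 5.77 = 40.97, so M₂ = 2.29179 × 40.97 ≈ 93.8946 million.
ΔM = M₂ − M₁ = 93.8946 − 128.7 = -34.8054 million.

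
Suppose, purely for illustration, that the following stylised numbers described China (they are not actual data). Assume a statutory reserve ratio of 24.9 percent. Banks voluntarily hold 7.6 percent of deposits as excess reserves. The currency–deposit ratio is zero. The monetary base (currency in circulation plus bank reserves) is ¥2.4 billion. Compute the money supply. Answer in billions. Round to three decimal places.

The money multiplier is m = 1 / (rr + e) = 1 / (0.249 + 0.076) ≈ 3.07692.
So M = m × MB = 3.07692 × 2.4 ≈ 7.3846 billion.

¥7.385 billion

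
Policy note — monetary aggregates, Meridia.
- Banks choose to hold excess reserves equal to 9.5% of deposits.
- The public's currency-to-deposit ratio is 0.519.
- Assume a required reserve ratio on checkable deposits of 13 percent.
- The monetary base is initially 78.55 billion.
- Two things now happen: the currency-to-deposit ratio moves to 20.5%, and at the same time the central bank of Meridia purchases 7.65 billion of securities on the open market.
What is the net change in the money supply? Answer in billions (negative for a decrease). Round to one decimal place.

81.2 billion

Before: m₁ = (1 + 0.519) / (0.13 + 0.095 + 0.519) ≈ 2.0417, MB₁ = 78.55, so M₁ = 2.0417 × 78.55 ≈ 160.3755 billion.
After: m₂ = (1 + 0.205) / (0.13 + 0.095 + 0.205) ≈ 2.8023, MB₂ = 78.55 + 7.65 = 86.2, so M₂ = 2.8023 × 86.2 ≈ 241.5583 billion.
ΔM = M₂ − M₁ = 241.5583 − 160.3755 = 81.1828 billion.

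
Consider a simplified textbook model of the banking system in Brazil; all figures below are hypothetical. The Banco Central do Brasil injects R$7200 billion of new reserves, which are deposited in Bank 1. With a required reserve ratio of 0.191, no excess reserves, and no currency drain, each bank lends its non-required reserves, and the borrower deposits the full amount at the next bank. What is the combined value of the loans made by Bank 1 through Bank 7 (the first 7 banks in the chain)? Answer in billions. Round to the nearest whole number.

Bank i lends (1 − rr)^i of the original deposit: Bank 1 lends 7200·0.8090 = 5824.8000, Bank 2 lends 7200·0.8090² = 4712.2632, and so on.
Summing a geometric series: total = 7200·[0.8090·(1 − 0.8090^7) / (1 − 0.8090)] ≈ 23579.8204 billion.

R$23580 billion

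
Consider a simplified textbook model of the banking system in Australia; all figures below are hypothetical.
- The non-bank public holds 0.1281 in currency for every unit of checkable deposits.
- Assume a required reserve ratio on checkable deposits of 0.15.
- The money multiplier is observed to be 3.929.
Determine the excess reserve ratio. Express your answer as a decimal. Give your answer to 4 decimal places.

0.0090

Using m = 3.929. Since m = (1 + c)/(c + rr + e), the denominator satisfies c + rr + e = (1 + c)/m = (1 + 0.1281) / 3.929 ≈ 0.287121.
With c = 0.1281 and rr = 0.15, the excess reserve ratio is 0.287121 − 0.1281 − 0.15 = 0.009021.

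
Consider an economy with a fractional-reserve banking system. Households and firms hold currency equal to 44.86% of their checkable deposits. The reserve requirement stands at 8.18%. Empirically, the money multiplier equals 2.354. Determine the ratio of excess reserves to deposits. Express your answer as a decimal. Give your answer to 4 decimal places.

0.0850

Using m = 2.354. Since m = (1 + c)/(c + rr + e), the denominator satisfies c + rr + e = (1 + c)/m = (1 + 0.4486) / 2.354 ≈ 0.615378.
With c = 0.4486 and rr = 0.0818, the ratio of excess reserves to deposits is 0.615378 − 0.4486 − 0.0818 = 0.084978.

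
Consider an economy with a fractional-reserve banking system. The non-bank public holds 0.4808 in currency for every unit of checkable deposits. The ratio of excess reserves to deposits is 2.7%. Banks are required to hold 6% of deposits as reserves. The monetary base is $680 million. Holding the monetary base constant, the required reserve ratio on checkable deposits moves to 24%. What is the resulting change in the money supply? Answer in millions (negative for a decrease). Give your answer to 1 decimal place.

-426.9 million

Initially m₁ = (1 + 0.4808) / (0.06 + 0.027 + 0.4808) ≈ 2.60796, so M₁ = 2.60796 × 680 = 1773.4128 million.
After the change m₂ = (1 + 0.4808) / (0.24 + 0.027 + 0.4808) ≈ 1.98021, so M₂ = 1.98021 × 680 = 1346.5428 million.
ΔM = M₂ − M₁ = 1346.5428 − 1773.4128 = -426.87 million.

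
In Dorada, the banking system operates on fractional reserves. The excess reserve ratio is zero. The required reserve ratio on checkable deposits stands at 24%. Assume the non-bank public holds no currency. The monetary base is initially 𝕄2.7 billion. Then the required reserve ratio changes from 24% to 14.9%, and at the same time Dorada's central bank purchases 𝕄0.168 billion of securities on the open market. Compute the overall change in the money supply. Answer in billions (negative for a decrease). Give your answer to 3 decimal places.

𝕄7.998 billion

Before: m₁ = 1 / (0.24) ≈ 4.16667, MB₁ = 2.7, so M₁ = 4.16667 × 2.7 ≈ 11.25 billion.
After: m₂ = 1 / (0.149) ≈ 6.71141, MB₂ = 2.7 + 0.168 = 2.868, so M₂ = 6.71141 × 2.868 ≈ 19.2483 billion.
ΔM = M₂ − M₁ = 19.2483 − 11.25 = 7.9983 billion.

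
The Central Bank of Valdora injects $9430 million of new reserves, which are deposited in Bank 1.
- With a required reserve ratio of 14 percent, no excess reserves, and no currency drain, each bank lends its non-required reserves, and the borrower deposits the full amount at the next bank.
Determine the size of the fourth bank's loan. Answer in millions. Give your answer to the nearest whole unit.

Each bank lends a fraction (1 − rr) = 0.8600 of the deposit it receives, so Bank 4 receives 9430·0.8600^3 and lends 9430·0.8600^4 ≈ 5158.2869 million.

$5158 million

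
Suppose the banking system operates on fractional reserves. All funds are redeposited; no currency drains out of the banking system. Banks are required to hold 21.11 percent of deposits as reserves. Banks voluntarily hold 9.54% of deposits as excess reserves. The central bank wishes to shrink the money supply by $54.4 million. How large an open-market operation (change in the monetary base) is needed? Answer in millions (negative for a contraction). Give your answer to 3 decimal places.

-16.674 million

The money multiplier is m = 1 / (rr + e) = 1 / (0.2111 + 0.0954) ≈ 3.262643.
ΔMB = ΔM / m = (−54.4) / 3.262643 ≈ -16.6736 million.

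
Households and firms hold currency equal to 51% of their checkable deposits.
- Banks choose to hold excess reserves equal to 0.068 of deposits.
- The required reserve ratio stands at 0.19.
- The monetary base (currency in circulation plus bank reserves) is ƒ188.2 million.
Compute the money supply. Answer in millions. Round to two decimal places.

The money multiplier is m = (1 + c) / (rr + e + c) = (1 + 0.51) / (0.19 + 0.068 + 0.51) ≈ 1.966146.
So M = m × MB = 1.966146 × 188.2 ≈ 370.0287 million.

ƒ370.03 million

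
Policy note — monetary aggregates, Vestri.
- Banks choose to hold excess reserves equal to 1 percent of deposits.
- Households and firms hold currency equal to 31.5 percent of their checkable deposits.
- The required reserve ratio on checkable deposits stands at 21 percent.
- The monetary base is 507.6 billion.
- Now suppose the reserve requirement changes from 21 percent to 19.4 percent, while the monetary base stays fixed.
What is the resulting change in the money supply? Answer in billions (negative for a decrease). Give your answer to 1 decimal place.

Initially m₁ = (1 + 0.315) / (0.21 + 0.01 + 0.315) ≈ 2.45794, so M₁ = 2.45794 × 507.6 ≈ 1247.6503 billion.
After the change m₂ = (1 + 0.315) / (0.194 + 0.01 + 0.315) ≈ 2.53372, so M₂ = 2.53372 × 507.6 ≈ 1286.1163 billion.
ΔM = M₂ − M₁ = 1286.1163 − 1247.6503 = 38.466 billion.

38.5 billion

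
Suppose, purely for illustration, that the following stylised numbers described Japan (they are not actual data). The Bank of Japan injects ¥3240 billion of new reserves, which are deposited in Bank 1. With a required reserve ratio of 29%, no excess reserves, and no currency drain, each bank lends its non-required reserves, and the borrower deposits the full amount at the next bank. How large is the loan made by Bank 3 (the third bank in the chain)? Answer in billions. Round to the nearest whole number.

Each bank lends a fraction (1 − rr) = 0.7100 of the deposit it receives, so Bank 3 receives 3240·0.7100^2 and lends 3240·0.7100^3 ≈ 1159.6316 billion.

¥1160 billion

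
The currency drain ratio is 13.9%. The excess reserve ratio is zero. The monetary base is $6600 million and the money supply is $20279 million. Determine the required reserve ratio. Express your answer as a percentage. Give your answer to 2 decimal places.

23.17%

Using m = M/MB = 20279/6600 ≈ 3.072576. Since m = (1 + c)/(c + rr + e), the denominator satisfies c + rr + e = (1 + c)/m = (1 + 0.139) / 3.072576 ≈ 0.370699.
With c = 0.139 and e = 0, the required reserve ratio is 0.370699 − 0.139 − 0 = 0.231699.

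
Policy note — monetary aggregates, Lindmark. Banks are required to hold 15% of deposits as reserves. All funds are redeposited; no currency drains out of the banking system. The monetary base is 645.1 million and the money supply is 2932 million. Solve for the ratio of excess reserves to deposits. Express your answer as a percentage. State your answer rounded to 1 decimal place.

Using m = M/MB = 2932/645.1 ≈ 4.545032. Since m = (1 + c)/(c + rr + e), the denominator satisfies c + rr + e = (1 + c)/m = (1 + 0) / 4.545032 ≈ 0.220020.
With c = 0 and rr = 0.15, the ratio of excess reserves to deposits is 0.220020 − 0 − 0.15 = 0.07002.

7.0%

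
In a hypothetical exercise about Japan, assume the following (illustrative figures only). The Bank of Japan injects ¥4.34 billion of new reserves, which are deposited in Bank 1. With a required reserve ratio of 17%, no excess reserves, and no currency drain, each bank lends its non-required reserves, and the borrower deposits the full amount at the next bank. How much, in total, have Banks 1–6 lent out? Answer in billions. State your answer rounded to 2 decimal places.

¥14.26 billion

Bank i lends (1 − rr)^i of the original deposit: Bank 1 lends 4.34·0.8300 = 3.6022, Bank 2 lends 4.34·0.8300² ≈ 2.9898, and so on.
Summing a geometric series: total = 4.34·[0.8300·(1 − 0.8300^6) / (1 − 0.8300)] ≈ 14.2617 billion.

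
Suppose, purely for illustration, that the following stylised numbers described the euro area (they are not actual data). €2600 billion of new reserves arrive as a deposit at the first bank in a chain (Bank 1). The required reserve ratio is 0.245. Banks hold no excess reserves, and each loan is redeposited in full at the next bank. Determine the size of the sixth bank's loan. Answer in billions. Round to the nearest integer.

€482 billion

Each bank lends a fraction (1 − rr) = 0.7550 of the deposit it receives, so Bank 6 receives 2600·0.7550^5 and lends 2600·0.7550^6 ≈ 481.5652 billion.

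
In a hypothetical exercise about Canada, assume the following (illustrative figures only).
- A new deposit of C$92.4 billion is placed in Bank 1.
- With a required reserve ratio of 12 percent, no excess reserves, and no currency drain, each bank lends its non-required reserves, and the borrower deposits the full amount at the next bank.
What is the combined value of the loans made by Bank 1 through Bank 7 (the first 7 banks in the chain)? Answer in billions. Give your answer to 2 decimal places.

Bank i lends (1 − rr)^i of the original deposit: Bank 1 lends 92.4·0.8800 = 81.3120, Bank 2 lends 92.4·0.8800² ≈ 71.5546, and so on.
Summing a geometric series: total = 92.4·[0.8800·(1 − 0.8800^7) / (1 − 0.8800)] ≈ 400.6814 billion.

C$400.68 billion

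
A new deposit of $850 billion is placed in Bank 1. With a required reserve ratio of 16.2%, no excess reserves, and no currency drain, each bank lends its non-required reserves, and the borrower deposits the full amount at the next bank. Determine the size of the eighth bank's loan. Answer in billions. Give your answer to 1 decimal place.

$206.7 billion

Each bank lends a fraction (1 − rr) = 0.8380 of the deposit it receives, so Bank 8 receives 850·0.8380^7 and lends 850·0.8380^8 ≈ 206.7146 billion.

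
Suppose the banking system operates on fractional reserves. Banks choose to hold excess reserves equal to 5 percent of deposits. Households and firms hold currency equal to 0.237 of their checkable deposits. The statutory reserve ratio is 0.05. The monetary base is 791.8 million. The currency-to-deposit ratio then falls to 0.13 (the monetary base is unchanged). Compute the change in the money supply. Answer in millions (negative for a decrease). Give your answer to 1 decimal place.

Initially m₁ = (1 + 0.237) / (0.05 + 0.05 + 0.237) ≈ 3.67062, so M₁ = 3.67062 × 791.8 ≈ 2906.3969 million.
After the change m₂ = (1 + 0.13) / (0.05 + 0.05 + 0.13) ≈ 4.91304, so M₂ = 4.91304 × 791.8 ≈ 3890.1451 million.
ΔM = M₂ − M₁ = 3890.1451 − 2906.3969 = 983.7482 million.

983.7 million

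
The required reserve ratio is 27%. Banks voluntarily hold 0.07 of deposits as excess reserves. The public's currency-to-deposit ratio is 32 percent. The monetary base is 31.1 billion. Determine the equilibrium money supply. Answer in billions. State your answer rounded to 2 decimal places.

62.20 billion

The money multiplier is m = (1 + c) / (rr + e + c) = (1 + 0.32) / (0.27 + 0.07 + 0.32) = 2.
So M = m × MB = 2 × 31.1 = 62.2 billion.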